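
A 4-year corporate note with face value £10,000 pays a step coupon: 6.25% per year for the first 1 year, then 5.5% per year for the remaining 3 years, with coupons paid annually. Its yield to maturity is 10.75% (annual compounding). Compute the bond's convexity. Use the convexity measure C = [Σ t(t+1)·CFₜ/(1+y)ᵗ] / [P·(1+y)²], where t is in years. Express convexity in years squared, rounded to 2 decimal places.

14.40

With y = 0.1075:
  t   CF        PV=CF/(1+0.1075)^t    t·PV        t(t+1)·PV
  1       625.00       564.3341       564.3341       1,128.6682
  2       550.00       448.4099       896.8199       2,690.4596
  3       550.00       404.8848     1,214.6544       4,858.6177
  4    10,550.00     7,012.5750    28,050.3001     140,251.5003
  Σ                  8,430.2038    30,726.1084     148,929.2458
P = 8,430.2038.
Convexity = Σ t(t+1)·PV / [P·(1+y)²] = 148,929.2458 / (8,430.2038 × 1.226556) = 14.40305.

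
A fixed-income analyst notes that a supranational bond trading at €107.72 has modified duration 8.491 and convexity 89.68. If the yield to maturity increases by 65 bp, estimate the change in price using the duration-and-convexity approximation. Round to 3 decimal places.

Duration effect: -D_mod·Δy = -8.491 × (+0.0065) = -0.0551915
Convexity effect: ½·C·(Δy)² = 0.5 × 89.68 × (0.0065)² = +0.00189449
ΔP/P ≈ -0.0551915 + 0.00189449 = -0.05329701
ΔP ≈ 107.72 × (-0.05329701) = -5.7411539172.

-€5.741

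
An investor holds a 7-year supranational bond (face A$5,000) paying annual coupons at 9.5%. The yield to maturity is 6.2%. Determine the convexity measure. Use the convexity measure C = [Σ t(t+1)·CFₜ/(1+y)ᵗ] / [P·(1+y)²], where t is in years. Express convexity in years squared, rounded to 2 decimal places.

36.18

With y = 0.062:
  t   CF        PV=CF/(1+0.062)^t    t·PV        t(t+1)·PV
  1       475.00       447.2693       447.2693         894.5386
  2       475.00       421.1575       842.3151       2,526.9452
  3       475.00       396.5702     1,189.7106       4,758.8422
  4       475.00       373.4183     1,493.6730       7,468.3651
  5       475.00       351.6179     1,758.0897      10,548.5382
  6       475.00       331.0903     1,986.5420      13,905.7943
  7     5,475.00     3,593.4574    25,154.2021     201,233.6170
  Σ                  5,914.5810    32,871.8018     241,336.6406
P = 5,914.5810.
Convexity = Σ t(t+1)·PV / [P·(1+y)²] = 241,336.6406 / (5,914.5810 × 1.127844) = 36.17847.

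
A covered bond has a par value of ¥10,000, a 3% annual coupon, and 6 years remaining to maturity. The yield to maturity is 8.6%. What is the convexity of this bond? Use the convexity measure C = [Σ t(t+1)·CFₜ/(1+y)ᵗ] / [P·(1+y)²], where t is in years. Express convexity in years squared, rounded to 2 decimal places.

31.70

With y = 0.086:
  t   CF        PV=CF/(1+0.086)^t    t·PV        t(t+1)·PV
  1       300.00       276.2431       276.2431         552.4862
  2       300.00       254.3675       508.7350       1,526.2049
  3       300.00       234.2242       702.6726       2,810.6905
  4       300.00       215.6761       862.7043       4,313.5213
  5       300.00       198.5967       992.9837       5,957.9024
  6    10,300.00     6,278.5343    37,671.2060     263,698.4418
  Σ                  7,457.6419    41,014.5447     278,859.2472
P = 7,457.6419.
Convexity = Σ t(t+1)·PV / [P·(1+y)²] = 278,859.2472 / (7,457.6419 × 1.179396) = 31.70472.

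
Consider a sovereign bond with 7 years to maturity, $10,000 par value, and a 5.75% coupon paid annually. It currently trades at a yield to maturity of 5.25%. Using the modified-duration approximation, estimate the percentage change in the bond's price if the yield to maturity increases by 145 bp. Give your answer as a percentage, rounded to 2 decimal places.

-8.23%

Periodic yield y = 0.0525. Modified duration first:
  t   CF        PV=CF/(1+0.0525)^t    t·PV
  1       575.00       546.3183       546.3183
  2       575.00       519.0673     1,038.1345
  3       575.00       493.1755     1,479.5266
  4       575.00       468.5753     1,874.3013
  5       575.00       445.2022     2,226.0111
  6       575.00       422.9950     2,537.9699
  7    10,575.00     7,391.3819    51,739.6736
  Σ                 10,286.7156    61,441.9354
P = 10,286.7156; D_Mac = 5.97294 yrs; D_mod = 5.97294/(1+0.0525) = 5.67500 yrs.
ΔP/P ≈ -D_mod · Δy = -5.67500 × (+0.0145) = -0.082288 = -8.2288%.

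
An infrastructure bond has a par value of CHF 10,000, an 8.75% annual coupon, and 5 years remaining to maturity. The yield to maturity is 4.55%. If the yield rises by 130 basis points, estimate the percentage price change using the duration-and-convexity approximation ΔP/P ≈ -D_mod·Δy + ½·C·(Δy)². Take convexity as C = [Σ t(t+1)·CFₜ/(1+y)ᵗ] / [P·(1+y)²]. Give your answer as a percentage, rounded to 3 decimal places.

With y = 0.0455:
  t   CF        PV=CF/(1+0.0455)^t    t·PV        t(t+1)·PV
  1       875.00       836.9201       836.9201       1,673.8403
  2       875.00       800.4975     1,600.9950       4,802.9850
  3       875.00       765.6600     2,296.9799       9,187.9196
  4       875.00       732.3386     2,929.3543      14,646.7713
  5    10,875.00     8,705.8079    43,529.0395     261,174.2370
  Σ                 11,841.2241    51,193.2888     291,485.7531
P = 11,841.2241; D_Mac = 4.32331 yrs; D_mod = 4.13516 yrs; C = 22.52022.
Duration effect: -4.13516 × (+0.013) = -0.053757
Convexity effect: 0.5 × 22.52022 × (0.013)² = +0.0019030
ΔP/P ≈ -0.053757 + 0.0019030 = -0.051854 = -5.1854%.

-5.185%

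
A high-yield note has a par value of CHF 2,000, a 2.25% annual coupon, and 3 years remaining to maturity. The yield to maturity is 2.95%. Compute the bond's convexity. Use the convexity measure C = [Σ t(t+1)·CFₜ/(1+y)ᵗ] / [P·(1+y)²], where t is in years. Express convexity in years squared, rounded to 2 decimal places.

With y = 0.0295:
  t   CF        PV=CF/(1+0.0295)^t    t·PV        t(t+1)·PV
  1        45.00        43.7105        43.7105          87.4211
  2        45.00        42.4580        84.9161         254.7482
  3     2,045.00     1,874.1928     5,622.5783      22,490.3133
  Σ                  1,960.3613     5,751.2049      22,832.4825
P = 1,960.3613.
Convexity = Σ t(t+1)·PV / [P·(1+y)²] = 22,832.4825 / (1,960.3613 × 1.059870) = 10.98916.

10.99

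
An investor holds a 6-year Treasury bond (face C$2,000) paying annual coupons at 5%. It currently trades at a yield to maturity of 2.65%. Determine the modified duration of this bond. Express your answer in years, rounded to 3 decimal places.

Periodic yield y = 0.0265. First find Macaulay duration:
  t   CF        PV=CF/(1+0.0265)^t    t·PV
  1       100.00        97.4184        97.4184
  2       100.00        94.9035       189.8069
  3       100.00        92.4535       277.3604
  4       100.00        90.0667       360.2667
  5       100.00        87.7415       438.7077
  6     2,100.00     1,795.0046    10,770.0278
  Σ                  2,257.5882    12,133.5879
P = 2,257.5882; Macaulay duration = 12,133.5879 / 2,257.5882 = 5.37458 years.
Modified duration = D_Mac / (1 + y) = 5.37458 / 1.0265 = 5.23583 years.

5.236 years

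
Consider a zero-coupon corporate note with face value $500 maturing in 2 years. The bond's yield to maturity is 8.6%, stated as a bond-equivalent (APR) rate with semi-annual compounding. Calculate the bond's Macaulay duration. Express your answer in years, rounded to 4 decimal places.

2.0000 years

A zero-coupon bond has a single cash flow at maturity, so its Macaulay duration equals its maturity: 2 years.
(Equivalently: 4 semi-annual periods ÷ 2 = 2 years.)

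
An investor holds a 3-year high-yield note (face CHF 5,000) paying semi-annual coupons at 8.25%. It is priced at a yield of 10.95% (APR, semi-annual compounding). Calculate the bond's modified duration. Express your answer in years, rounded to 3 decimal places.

Periodic yield y = 0.05475. First find Macaulay duration:
  t   CF        PV=CF/(1+0.05475)^t    t·PV
  1       206.25       195.5440       195.5440
  2       206.25       185.3937       370.7873
  3       206.25       175.7702       527.3107
  4       206.25       166.6464       666.5854
  5       206.25       157.9961       789.9804
  6     5,206.25     3,781.1840    22,687.1042
  Σ                  4,662.5343    25,237.3120
P = 4,662.5343; Macaulay duration = 25,237.3120 / 4,662.5343 = 5.41279 half-year periods = 2.70639 years.
Modified duration = D_Mac / (1 + y) = 2.70639 / 1.05475 = 2.56591 years.

2.566 years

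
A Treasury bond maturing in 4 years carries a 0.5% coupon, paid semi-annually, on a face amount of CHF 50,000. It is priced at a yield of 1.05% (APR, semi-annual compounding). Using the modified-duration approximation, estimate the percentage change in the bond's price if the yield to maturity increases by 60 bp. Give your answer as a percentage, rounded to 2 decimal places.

-2.37%

Periodic yield y = 0.00525. Modified duration first:
  t   CF        PV=CF/(1+0.00525)^t    t·PV
  1       125.00       124.3472       124.3472
  2       125.00       123.6978       247.3955
  3       125.00       123.0517       369.1552
  4       125.00       122.4091       489.6364
  5       125.00       121.7698       608.8490
  6       125.00       121.1339       726.8031
  7       125.00       120.5012       843.5085
  8    50,125.00    48,068.6286   384,549.0284
  Σ                 48,925.5392   387,958.7234
P = 48,925.5392; D_Mac = 7.92957 half-year periods = 3.96479 yrs; D_mod = 3.96479/(1+0.00525) = 3.94408 yrs.
ΔP/P ≈ -D_mod · Δy = -3.94408 × (+0.006) = -0.023664 = -2.3664%.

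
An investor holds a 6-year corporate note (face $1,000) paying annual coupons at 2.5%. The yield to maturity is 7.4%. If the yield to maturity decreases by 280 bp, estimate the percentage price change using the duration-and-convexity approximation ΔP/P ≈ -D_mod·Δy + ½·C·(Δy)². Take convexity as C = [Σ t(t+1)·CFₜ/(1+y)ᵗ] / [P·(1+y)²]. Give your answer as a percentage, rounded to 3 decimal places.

With y = 0.074:
  t   CF        PV=CF/(1+0.074)^t    t·PV        t(t+1)·PV
  1        25.00        23.2775        23.2775          46.5549
  2        25.00        21.6736        43.3472         130.0417
  3        25.00        20.1803        60.5408         242.1633
  4        25.00        18.7898        75.1593         375.7966
  5        25.00        17.4952        87.4759         524.8556
  6     1,025.00       667.8796     4,007.2776      28,050.9431
  Σ                    769.2960     4,297.0784      29,370.3554
P = 769.2960; D_Mac = 5.58573 yrs; D_mod = 5.20086 yrs; C = 33.09841.
Duration effect: -5.20086 × (-0.028) = +0.145624
Convexity effect: 0.5 × 33.09841 × (-0.028)² = +0.0129746
ΔP/P ≈ +0.145624 + 0.0129746 = +0.158599 = +15.8599%.

+15.860%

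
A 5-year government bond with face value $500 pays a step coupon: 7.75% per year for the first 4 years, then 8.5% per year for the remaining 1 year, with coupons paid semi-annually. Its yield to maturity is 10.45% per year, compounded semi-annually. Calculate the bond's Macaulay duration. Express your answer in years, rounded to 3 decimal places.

4.191 years

Periodic yield y = 0.05225. Discount each cash flow and weight by its period:
  t   CF        PV=CF/(1+0.05225)^t    t·PV
  1       19.375        18.4129        18.4129
  2       19.375        17.4986        34.9972
  3       19.375        16.6297        49.8892
  4       19.375        15.8040        63.2158
  5       19.375        15.0192        75.0960
  6       19.375        14.2734        85.6405
  7       19.375        13.5647        94.9527
  8       19.375        12.8911       103.1289
  9       21.250        13.4366       120.9292
  10     521.250       313.2252     3,132.2522
  Σ                    450.7554     3,778.5146
Price P = Σ PV = 450.7554.
Macaulay duration = Σ(t·PV) / P = 3,778.5146 / 450.7554 = 8.38263 half-year periods.
In years: 8.38263 / 2 = 4.19131 years.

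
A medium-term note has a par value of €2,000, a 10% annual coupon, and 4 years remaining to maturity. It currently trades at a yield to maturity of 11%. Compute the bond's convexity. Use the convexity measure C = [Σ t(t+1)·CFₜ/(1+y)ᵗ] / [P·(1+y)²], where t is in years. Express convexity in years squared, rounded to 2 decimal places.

With y = 0.11:
  t   CF        PV=CF/(1+0.11)^t    t·PV        t(t+1)·PV
  1       200.00       180.1802       180.1802         360.3604
  2       200.00       162.3245       324.6490         973.9469
  3       200.00       146.2383       438.7148       1,754.8593
  4     2,200.00     1,449.2081     5,796.8326      28,984.1629
  Σ                  1,937.9511     6,740.3766      32,073.3295
P = 1,937.9511.
Convexity = Σ t(t+1)·PV / [P·(1+y)²] = 32,073.3295 / (1,937.9511 × 1.232100) = 13.43245.

13.43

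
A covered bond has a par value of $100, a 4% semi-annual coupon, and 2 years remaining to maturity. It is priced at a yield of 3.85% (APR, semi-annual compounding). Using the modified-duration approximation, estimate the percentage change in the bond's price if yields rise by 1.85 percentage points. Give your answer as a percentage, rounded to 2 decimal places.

Periodic yield y = 0.01925. Modified duration first:
  t   CF        PV=CF/(1+0.01925)^t    t·PV
  1         2.00         1.9622         1.9622
  2         2.00         1.9252         3.8503
  3         2.00         1.8888         5.6664
  4       102.00        94.5099       378.0396
  Σ                    100.2861       389.5186
P = 100.2861; D_Mac = 3.88407 half-year periods = 1.94204 yrs; D_mod = 1.94204/(1+0.01925) = 1.90536 yrs.
ΔP/P ≈ -D_mod · Δy = -1.90536 × (+0.0185) = -0.035249 = -3.5249%.

-3.52%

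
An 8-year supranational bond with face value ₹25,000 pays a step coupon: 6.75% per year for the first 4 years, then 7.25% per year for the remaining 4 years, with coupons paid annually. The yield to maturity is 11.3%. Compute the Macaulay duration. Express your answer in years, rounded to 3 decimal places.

Periodic yield y = 0.113. Discount each cash flow and weight by its year:
  t   CF        PV=CF/(1+0.113)^t    t·PV
  1     1,687.50     1,516.1725     1,516.1725
  2     1,687.50     1,362.2394     2,724.4789
  3     1,687.50     1,223.9348     3,671.8044
  4     1,687.50     1,099.6719     4,398.6876
  5     1,812.50     1,061.2121     5,306.0605
  6     1,812.50       953.4700     5,720.8200
  7     1,812.50       856.6667     5,996.6666
  8    26,812.50    11,386.1262    91,089.0100
  Σ                 19,459.4937   120,423.7005
Price P = Σ PV = 19,459.4937.
Macaulay duration = Σ(t·PV) / P = 120,423.7005 / 19,459.4937 = 6.18843 years.

6.188 years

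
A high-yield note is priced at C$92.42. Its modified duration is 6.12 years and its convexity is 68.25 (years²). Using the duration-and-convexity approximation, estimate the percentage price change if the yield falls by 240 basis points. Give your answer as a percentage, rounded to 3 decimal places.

Duration effect: -D_mod·Δy = -6.12 × (-0.024) = +0.146880
Convexity effect: ½·C·(Δy)² = 0.5 × 68.25 × (-0.024)² = +0.0196560
ΔP/P ≈ +0.146880 + 0.0196560 = +0.166536
= +16.6536%.

+16.654%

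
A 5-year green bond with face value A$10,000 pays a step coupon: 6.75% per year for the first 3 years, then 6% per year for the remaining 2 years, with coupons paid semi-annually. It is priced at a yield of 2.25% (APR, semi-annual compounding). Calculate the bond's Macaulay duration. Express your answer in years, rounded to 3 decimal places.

4.400 years

Periodic yield y = 0.01125. Discount each cash flow and weight by its period:
  t   CF        PV=CF/(1+0.01125)^t    t·PV
  1       337.50       333.7454       333.7454
  2       337.50       330.0325       660.0650
  3       337.50       326.3609       979.0828
  4       337.50       322.7302     1,290.9209
  5       337.50       319.1399     1,595.6995
  6       337.50       315.5895     1,893.5371
  7       300.00       277.4032     1,941.8226
  8       300.00       274.3172     2,194.5373
  9       300.00       271.2654     2,441.3888
  10   10,300.00     9,209.8356    92,098.3561
  Σ                 11,980.4199   105,429.1555
Price P = Σ PV = 11,980.4199.
Macaulay duration = Σ(t·PV) / P = 105,429.1555 / 11,980.4199 = 8.80012 half-year periods.
In years: 8.80012 / 2 = 4.40006 years.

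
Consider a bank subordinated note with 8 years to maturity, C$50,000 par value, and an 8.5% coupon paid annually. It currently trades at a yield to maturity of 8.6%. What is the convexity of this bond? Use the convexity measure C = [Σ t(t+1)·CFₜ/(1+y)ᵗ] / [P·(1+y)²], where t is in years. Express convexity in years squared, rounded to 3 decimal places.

With y = 0.086:
  t   CF        PV=CF/(1+0.086)^t    t·PV        t(t+1)·PV
  1     4,250.00     3,913.4438     3,913.4438       7,826.8877
  2     4,250.00     3,603.5394     7,207.0789      21,621.2366
  3     4,250.00     3,318.1763     9,954.5288      39,818.1153
  4     4,250.00     3,055.4109    12,221.6438      61,108.2188
  5     4,250.00     2,813.4539    14,067.2695      84,403.6171
  6     4,250.00     2,590.6574    15,543.9442     108,807.6095
  7     4,250.00     2,385.5040    16,698.5282     133,588.2253
  8    54,250.00    28,038.9109   224,311.2872   2,018,801.5845
  Σ                 49,719.0967   303,917.7244   2,475,975.4948
P = 49,719.0967.
Convexity = Σ t(t+1)·PV / [P·(1+y)²] = 2,475,975.4948 / (49,719.0967 × 1.179396) = 42.22440.

42.224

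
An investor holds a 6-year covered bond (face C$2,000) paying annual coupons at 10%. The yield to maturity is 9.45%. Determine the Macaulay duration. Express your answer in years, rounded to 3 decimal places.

Periodic yield y = 0.0945. Discount each cash flow and weight by its year:
  t   CF        PV=CF/(1+0.0945)^t    t·PV
  1       200.00       182.7318       182.7318
  2       200.00       166.9546       333.9093
  3       200.00       152.5396       457.6189
  4       200.00       139.3692       557.4770
  5       200.00       127.3360       636.6799
  6     2,200.00     1,279.7587     7,678.5521
  Σ                  2,048.6900     9,846.9690
Price P = Σ PV = 2,048.6900.
Macaulay duration = Σ(t·PV) / P = 9,846.9690 / 2,048.6900 = 4.80647 years.

4.806 years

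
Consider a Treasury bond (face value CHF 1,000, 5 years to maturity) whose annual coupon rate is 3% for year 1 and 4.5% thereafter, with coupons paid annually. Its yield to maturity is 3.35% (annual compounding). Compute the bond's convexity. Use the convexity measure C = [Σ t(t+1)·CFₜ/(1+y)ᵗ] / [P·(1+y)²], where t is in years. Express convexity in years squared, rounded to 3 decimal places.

With y = 0.0335:
  t   CF        PV=CF/(1+0.0335)^t    t·PV        t(t+1)·PV
  1        30.00        29.0276        29.0276          58.0552
  2        45.00        42.1300        84.2600         252.7801
  3        45.00        40.7644       122.2932         489.1728
  4        45.00        39.4431       157.7722         788.8612
  5     1,045.00       886.2656     4,431.3279      26,587.9676
  Σ                  1,037.6306     4,824.6810      28,176.8368
P = 1,037.6306.
Convexity = Σ t(t+1)·PV / [P·(1+y)²] = 28,176.8368 / (1,037.6306 × 1.068122) = 25.42310.

25.423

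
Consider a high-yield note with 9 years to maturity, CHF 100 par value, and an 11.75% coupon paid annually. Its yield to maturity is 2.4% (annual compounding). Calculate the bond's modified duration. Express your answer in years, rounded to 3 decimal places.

Periodic yield y = 0.024. First find Macaulay duration:
  t   CF        PV=CF/(1+0.024)^t    t·PV
  1        11.75        11.4746        11.4746
  2        11.75        11.2057        22.4113
  3        11.75        10.9430        32.8291
  4        11.75        10.6866        42.7463
  5        11.75        10.4361        52.1805
  6        11.75        10.1915        61.1490
  7        11.75         9.9526        69.6685
  8        11.75         9.7194        77.7550
  9       111.75        90.2709       812.4384
  Σ                    174.8804     1,182.6526
P = 174.8804; Macaulay duration = 1,182.6526 / 174.8804 = 6.76264 years.
Modified duration = D_Mac / (1 + y) = 6.76264 / 1.024 = 6.60414 years.

6.604 years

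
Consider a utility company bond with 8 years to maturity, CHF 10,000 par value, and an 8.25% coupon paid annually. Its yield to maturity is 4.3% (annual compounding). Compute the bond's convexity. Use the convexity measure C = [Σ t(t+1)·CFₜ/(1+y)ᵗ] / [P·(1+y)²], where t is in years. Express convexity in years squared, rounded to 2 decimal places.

With y = 0.043:
  t   CF        PV=CF/(1+0.043)^t    t·PV        t(t+1)·PV
  1       825.00       790.9875       790.9875       1,581.9751
  2       825.00       758.3773     1,516.7546       4,550.2639
  3       825.00       727.1115     2,181.3345       8,725.3382
  4       825.00       697.1347     2,788.5389      13,942.6945
  5       825.00       668.3938     3,341.9690      20,051.8137
  6       825.00       640.8378     3,845.0266      26,915.1862
  7       825.00       614.4178     4,300.9246      34,407.3968
  8    10,825.00     7,729.5362    61,836.2899     556,526.6091
  Σ                 12,626.7967    80,601.8257     666,701.2775
P = 12,626.7967.
Convexity = Σ t(t+1)·PV / [P·(1+y)²] = 666,701.2775 / (12,626.7967 × 1.087849) = 48.53661.

48.54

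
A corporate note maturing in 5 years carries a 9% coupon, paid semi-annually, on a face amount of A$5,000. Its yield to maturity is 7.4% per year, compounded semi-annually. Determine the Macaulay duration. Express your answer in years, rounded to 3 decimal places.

Periodic yield y = 0.037. Discount each cash flow and weight by its period:
  t   CF        PV=CF/(1+0.037)^t    t·PV
  1       225.00       216.9720       216.9720
  2       225.00       209.2305       418.4610
  3       225.00       201.7652       605.2956
  4       225.00       194.5662       778.2650
  5       225.00       187.6241       938.1207
  6       225.00       180.9297     1,085.5785
  7       225.00       174.4742     1,221.3194
  8       225.00       168.2490     1,345.9919
  9       225.00       162.2459     1,460.2130
  10    5,225.00     3,633.2789    36,332.7885
  Σ                  5,329.3358    44,403.0057
Price P = Σ PV = 5,329.3358.
Macaulay duration = Σ(t·PV) / P = 44,403.0057 / 5,329.3358 = 8.33181 half-year periods.
In years: 8.33181 / 2 = 4.16590 years.

4.166 years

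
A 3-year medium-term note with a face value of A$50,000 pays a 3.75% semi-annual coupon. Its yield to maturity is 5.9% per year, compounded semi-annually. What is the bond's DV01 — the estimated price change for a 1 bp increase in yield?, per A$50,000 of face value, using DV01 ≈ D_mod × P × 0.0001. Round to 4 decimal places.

Periodic yield y = 0.0295.
  t   CF        PV=CF/(1+0.0295)^t    t·PV
  1       937.50       910.6362       910.6362
  2       937.50       884.5422     1,769.0845
  3       937.50       859.1960     2,577.5879
  4       937.50       834.5760     3,338.3039
  5       937.50       810.6615     4,053.3073
  6    50,937.50    42,783.8163   256,702.8975
  Σ                 47,083.4281   269,351.8172
P = 47,083.4281; D_Mac = 5.72074 half-year periods = 2.86037 yrs; D_mod = 2.77840 yrs.
DV01 ≈ 2.77840 × 47,083.4281 × 0.0001 = 13.081681.

A$13.0817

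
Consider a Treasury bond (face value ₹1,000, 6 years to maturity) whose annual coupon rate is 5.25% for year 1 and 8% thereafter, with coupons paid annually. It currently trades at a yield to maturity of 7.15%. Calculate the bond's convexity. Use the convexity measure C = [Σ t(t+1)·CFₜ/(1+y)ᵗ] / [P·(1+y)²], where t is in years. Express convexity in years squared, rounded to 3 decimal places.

With y = 0.0715:
  t   CF        PV=CF/(1+0.0715)^t    t·PV        t(t+1)·PV
  1        52.50        48.9967        48.9967          97.9935
  2        80.00        69.6796       139.3592         418.0776
  3        80.00        65.0300       195.0899         780.3595
  4        80.00        60.6906       242.7623       1,213.8116
  5        80.00        56.6408       283.2038       1,699.2229
  6     1,080.00       713.6261     4,281.7564      29,972.2947
  Σ                  1,014.6637     5,191.1683      34,181.7597
P = 1,014.6637.
Convexity = Σ t(t+1)·PV / [P·(1+y)²] = 34,181.7597 / (1,014.6637 × 1.148112) = 29.34188.

29.342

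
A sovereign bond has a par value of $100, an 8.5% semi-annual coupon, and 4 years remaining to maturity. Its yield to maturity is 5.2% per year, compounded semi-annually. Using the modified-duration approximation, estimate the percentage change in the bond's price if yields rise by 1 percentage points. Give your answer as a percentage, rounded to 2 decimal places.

-3.42%

Periodic yield y = 0.026. Modified duration first:
  t   CF        PV=CF/(1+0.026)^t    t·PV
  1         4.25         4.1423         4.1423
  2         4.25         4.0373         8.0747
  3         4.25         3.9350        11.8051
  4         4.25         3.8353        15.3412
  5         4.25         3.7381        18.6906
  6         4.25         3.6434        21.8603
  7         4.25         3.5511        24.8574
  8       104.25        84.8979       679.1836
  Σ                    111.7804       783.9550
P = 111.7804; D_Mac = 7.01335 half-year periods = 3.50667 yrs; D_mod = 3.50667/(1+0.026) = 3.41781 yrs.
ΔP/P ≈ -D_mod · Δy = -3.41781 × (+0.01) = -0.034178 = -3.4178%.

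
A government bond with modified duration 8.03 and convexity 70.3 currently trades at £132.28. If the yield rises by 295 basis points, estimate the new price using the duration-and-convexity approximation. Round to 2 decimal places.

£104.99

Duration effect: -D_mod·Δy = -8.03 × (+0.0295) = -0.236885
Convexity effect: ½·C·(Δy)² = 0.5 × 70.3 × (0.0295)² = +0.0305892875
ΔP/P ≈ -0.236885 + 0.0305892875 = -0.2062957125
New price ≈ 132.28 × (1 - 0.2062957125) = 104.9912031505.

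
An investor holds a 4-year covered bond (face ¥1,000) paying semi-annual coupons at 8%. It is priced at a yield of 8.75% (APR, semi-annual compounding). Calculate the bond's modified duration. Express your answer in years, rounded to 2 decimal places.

Periodic yield y = 0.04375. First find Macaulay duration:
  t   CF        PV=CF/(1+0.04375)^t    t·PV
  1        40.00        38.3234        38.3234
  2        40.00        36.7170        73.4340
  3        40.00        35.1779       105.5338
  4        40.00        33.7034       134.8137
  5        40.00        32.2907       161.4535
  6        40.00        30.9372       185.6232
  7        40.00        29.6404       207.4830
  8     1,040.00       738.3486     5,906.7885
  Σ                    975.1386     6,813.4531
P = 975.1386; Macaulay duration = 6,813.4531 / 975.1386 = 6.98716 half-year periods = 3.49358 years.
Modified duration = D_Mac / (1 + y) = 3.49358 / 1.04375 = 3.34714 years.

3.35 years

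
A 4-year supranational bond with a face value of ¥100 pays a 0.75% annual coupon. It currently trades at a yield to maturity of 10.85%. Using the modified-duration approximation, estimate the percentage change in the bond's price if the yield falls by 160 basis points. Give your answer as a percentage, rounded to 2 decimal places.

Periodic yield y = 0.1085. Modified duration first:
  t   CF        PV=CF/(1+0.1085)^t    t·PV
  1         0.75         0.6766         0.6766
  2         0.75         0.6104         1.2207
  3         0.75         0.5506         1.6519
  4       100.75        66.7271       266.9084
  Σ                     68.5647       270.4576
P = 68.5647; D_Mac = 3.94456 yrs; D_mod = 3.94456/(1+0.1085) = 3.55847 yrs.
ΔP/P ≈ -D_mod · Δy = -3.55847 × (-0.016) = +0.056935 = +5.6935%.

+5.69%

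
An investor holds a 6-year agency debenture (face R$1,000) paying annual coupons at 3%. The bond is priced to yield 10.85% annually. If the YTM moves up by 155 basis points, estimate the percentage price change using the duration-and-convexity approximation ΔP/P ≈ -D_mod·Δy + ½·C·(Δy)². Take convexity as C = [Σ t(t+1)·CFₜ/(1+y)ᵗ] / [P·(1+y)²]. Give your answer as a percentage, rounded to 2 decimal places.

-7.28%

With y = 0.1085:
  t   CF        PV=CF/(1+0.1085)^t    t·PV        t(t+1)·PV
  1        30.00        27.0636        27.0636          54.1272
  2        30.00        24.4146        48.8292         146.4877
  3        30.00        22.0249        66.0747         264.2989
  4        30.00        19.8691        79.4764         397.3822
  5        30.00        17.9243        89.6216         537.7297
  6     1,030.00       555.1662     3,330.9974      23,316.9816
  Σ                    666.4628     3,642.0630      24,717.0074
P = 666.4628; D_Mac = 5.46477 yrs; D_mod = 4.92987 yrs; C = 30.18204.
Duration effect: -4.92987 × (+0.0155) = -0.076413
Convexity effect: 0.5 × 30.18204 × (0.0155)² = +0.0036256
ΔP/P ≈ -0.076413 + 0.0036256 = -0.072787 = -7.2787%.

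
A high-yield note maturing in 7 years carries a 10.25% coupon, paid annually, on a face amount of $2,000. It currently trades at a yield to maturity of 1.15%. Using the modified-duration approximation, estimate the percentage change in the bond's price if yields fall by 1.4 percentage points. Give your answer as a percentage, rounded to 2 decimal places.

Periodic yield y = 0.0115. Modified duration first:
  t   CF        PV=CF/(1+0.0115)^t    t·PV
  1       205.00       202.6693       202.6693
  2       205.00       200.3651       400.7302
  3       205.00       198.0871       594.2613
  4       205.00       195.8350       783.3400
  5       205.00       193.6085       968.0425
  6       205.00       191.4073     1,148.4439
  7     2,205.00     2,035.3888    14,247.7217
  Σ                  3,217.3611    18,345.2090
P = 3,217.3611; D_Mac = 5.70194 yrs; D_mod = 5.70194/(1+0.0115) = 5.63712 yrs.
ΔP/P ≈ -D_mod · Δy = -5.63712 × (-0.014) = +0.078920 = +7.8920%.

+7.89%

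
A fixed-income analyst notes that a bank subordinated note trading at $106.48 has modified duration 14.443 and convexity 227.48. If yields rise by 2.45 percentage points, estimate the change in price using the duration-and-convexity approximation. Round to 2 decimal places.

-$30.41

Duration effect: -D_mod·Δy = -14.443 × (+0.0245) = -0.3538535
Convexity effect: ½·C·(Δy)² = 0.5 × 227.48 × (0.0245)² = +0.068272435
ΔP/P ≈ -0.3538535 + 0.068272435 = -0.285581065
ΔP ≈ 106.48 × (-0.285581065) = -30.4086718012.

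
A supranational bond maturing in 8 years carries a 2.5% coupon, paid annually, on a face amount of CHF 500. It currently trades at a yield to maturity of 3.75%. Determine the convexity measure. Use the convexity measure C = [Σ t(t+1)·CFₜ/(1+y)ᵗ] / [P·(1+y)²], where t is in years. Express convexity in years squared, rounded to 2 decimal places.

With y = 0.0375:
  t   CF        PV=CF/(1+0.0375)^t    t·PV        t(t+1)·PV
  1        12.50        12.0482        12.0482          24.0964
  2        12.50        11.6127        23.2254          69.6763
  3        12.50        11.1930        33.5789         134.3158
  4        12.50        10.7884        43.1537         215.7683
  5        12.50        10.3985        51.9924         311.9541
  6        12.50        10.0226        60.1357         420.9502
  7        12.50         9.6604        67.6225         540.9801
  8       512.50       381.7588     3,054.0702      27,486.6317
  Σ                    457.4825     3,345.8270      29,204.3728
P = 457.4825.
Convexity = Σ t(t+1)·PV / [P·(1+y)²] = 29,204.3728 / (457.4825 × 1.076406) = 59.30580.

59.31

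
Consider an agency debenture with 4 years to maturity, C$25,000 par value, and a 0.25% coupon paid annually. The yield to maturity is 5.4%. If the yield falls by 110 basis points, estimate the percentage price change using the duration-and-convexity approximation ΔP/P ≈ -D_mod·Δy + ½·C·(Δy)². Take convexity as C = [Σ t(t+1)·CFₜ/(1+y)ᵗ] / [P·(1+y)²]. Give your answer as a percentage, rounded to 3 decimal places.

With y = 0.054:
  t   CF        PV=CF/(1+0.054)^t    t·PV        t(t+1)·PV
  1        62.50        59.2979        59.2979         118.5958
  2        62.50        56.2599       112.5198         337.5593
  3        62.50        53.3775       160.1325         640.5299
  4    25,062.50    20,307.7565    81,231.0258     406,155.1292
  Σ                 20,476.6917    81,562.9760     407,251.8142
P = 20,476.6917; D_Mac = 3.98321 yrs; D_mod = 3.77914 yrs; C = 17.90284.
Duration effect: -3.77914 × (-0.011) = +0.041571
Convexity effect: 0.5 × 17.90284 × (-0.011)² = +0.0010831
ΔP/P ≈ +0.041571 + 0.0010831 = +0.042654 = +4.2654%.

+4.265%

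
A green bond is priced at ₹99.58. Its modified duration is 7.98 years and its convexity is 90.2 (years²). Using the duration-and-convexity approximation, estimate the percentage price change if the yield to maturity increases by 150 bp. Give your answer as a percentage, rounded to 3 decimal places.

Duration effect: -D_mod·Δy = -7.98 × (+0.015) = -0.119700
Convexity effect: ½·C·(Δy)² = 0.5 × 90.2 × (0.015)² = +0.0101475
ΔP/P ≈ -0.119700 + 0.0101475 = -0.1095525
= -10.95525%.

-10.955%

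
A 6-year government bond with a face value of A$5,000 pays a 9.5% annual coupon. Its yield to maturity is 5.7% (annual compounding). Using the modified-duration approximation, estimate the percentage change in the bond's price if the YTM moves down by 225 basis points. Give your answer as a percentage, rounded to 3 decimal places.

Periodic yield y = 0.057. Modified duration first:
  t   CF        PV=CF/(1+0.057)^t    t·PV
  1       475.00       449.3851       449.3851
  2       475.00       425.1514       850.3028
  3       475.00       402.2246     1,206.6739
  4       475.00       380.5342     1,522.1367
  5       475.00       360.0134     1,800.0670
  6     5,475.00     3,925.8545    23,555.1270
  Σ                  5,943.1632    29,383.6925
P = 5,943.1632; D_Mac = 4.94412 yrs; D_mod = 4.94412/(1+0.057) = 4.67750 yrs.
ΔP/P ≈ -D_mod · Δy = -4.67750 × (-0.0225) = +0.105244 = +10.5244%.

+10.524%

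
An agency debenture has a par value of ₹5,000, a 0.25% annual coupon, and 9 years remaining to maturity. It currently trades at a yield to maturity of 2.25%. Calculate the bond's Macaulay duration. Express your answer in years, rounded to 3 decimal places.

8.900 years

Periodic yield y = 0.0225. Discount each cash flow and weight by its year:
  t   CF        PV=CF/(1+0.0225)^t    t·PV
  1        12.50        12.2249        12.2249
  2        12.50        11.9559        23.9119
  3        12.50        11.6928        35.0785
  4        12.50        11.4355        45.7422
  5        12.50        11.1839        55.9195
  6        12.50        10.9378        65.6268
  7        12.50        10.6971        74.8798
  8        12.50        10.4617        83.6938
  9     5,012.50     4,102.8396    36,925.5561
  Σ                  4,193.4294    37,322.6336
Price P = Σ PV = 4,193.4294.
Macaulay duration = Σ(t·PV) / P = 37,322.6336 / 4,193.4294 = 8.90027 years.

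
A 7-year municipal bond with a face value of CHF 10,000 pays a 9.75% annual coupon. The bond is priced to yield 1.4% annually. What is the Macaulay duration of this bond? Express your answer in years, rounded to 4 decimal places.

5.7294 years

Periodic yield y = 0.014. Discount each cash flow and weight by its year:
  t   CF        PV=CF/(1+0.014)^t    t·PV
  1       975.00       961.5385       961.5385
  2       975.00       948.2628     1,896.5256
  3       975.00       935.1704     2,805.5112
  4       975.00       922.2588     3,689.0351
  5       975.00       909.5254     4,547.6271
  6       975.00       896.9679     5,381.8072
  7    10,975.00     9,957.2370    69,700.6590
  Σ                 15,530.9607    88,982.7036
Price P = Σ PV = 15,530.9607.
Macaulay duration = Σ(t·PV) / P = 88,982.7036 / 15,530.9607 = 5.72938 years.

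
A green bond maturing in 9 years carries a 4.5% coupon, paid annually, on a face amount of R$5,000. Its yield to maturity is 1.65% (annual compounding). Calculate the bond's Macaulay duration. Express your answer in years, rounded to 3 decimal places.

Periodic yield y = 0.0165. Discount each cash flow and weight by its year:
  t   CF        PV=CF/(1+0.0165)^t    t·PV
  1       225.00       221.3478       221.3478
  2       225.00       217.7548       435.5096
  3       225.00       214.2202       642.6605
  4       225.00       210.7429       842.9717
  5       225.00       207.3221     1,036.6105
  6       225.00       203.9568     1,223.7409
  7       225.00       200.6462     1,404.5231
  8       225.00       197.3892     1,579.1138
  9     5,225.00     4,509.4113    40,584.7016
  Σ                  6,182.7913    47,971.1795
Price P = Σ PV = 6,182.7913.
Macaulay duration = Σ(t·PV) / P = 47,971.1795 / 6,182.7913 = 7.75882 years.

7.759 years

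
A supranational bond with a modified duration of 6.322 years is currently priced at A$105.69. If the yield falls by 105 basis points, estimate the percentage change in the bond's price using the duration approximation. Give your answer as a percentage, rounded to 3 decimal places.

+6.638%

Duration approximation: ΔP/P ≈ -D_mod · Δy = -6.322 × (-0.0105) = +0.066381.
As a percentage: +6.6381%.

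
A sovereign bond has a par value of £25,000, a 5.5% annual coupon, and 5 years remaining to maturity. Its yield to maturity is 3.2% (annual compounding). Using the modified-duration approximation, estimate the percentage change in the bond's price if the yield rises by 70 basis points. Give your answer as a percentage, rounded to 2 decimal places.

-3.07%

Periodic yield y = 0.032. Modified duration first:
  t   CF        PV=CF/(1+0.032)^t    t·PV
  1     1,375.00     1,332.3643     1,332.3643
  2     1,375.00     1,291.0507     2,582.1014
  3     1,375.00     1,251.0181     3,753.0544
  4     1,375.00     1,212.2269     4,848.9075
  5    26,375.00    22,531.7011   112,658.5056
  Σ                 27,618.3612   125,174.9333
P = 27,618.3612; D_Mac = 4.53231 yrs; D_mod = 4.53231/(1+0.032) = 4.39177 yrs.
ΔP/P ≈ -D_mod · Δy = -4.39177 × (+0.007) = -0.030742 = -3.0742%.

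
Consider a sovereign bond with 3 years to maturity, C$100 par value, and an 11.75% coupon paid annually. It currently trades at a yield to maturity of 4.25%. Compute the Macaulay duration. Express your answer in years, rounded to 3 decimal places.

Periodic yield y = 0.0425. Discount each cash flow and weight by its year:
  t   CF        PV=CF/(1+0.0425)^t    t·PV
  1        11.75        11.2710        11.2710
  2        11.75        10.8115        21.6230
  3       111.75        98.6323       295.8970
  Σ                    120.7148       328.7910
Price P = Σ PV = 120.7148.
Macaulay duration = Σ(t·PV) / P = 328.7910 / 120.7148 = 2.72370 years.

2.724 years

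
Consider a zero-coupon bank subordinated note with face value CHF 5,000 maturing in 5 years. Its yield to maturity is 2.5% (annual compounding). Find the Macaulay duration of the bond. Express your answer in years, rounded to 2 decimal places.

A zero-coupon bond has a single cash flow at maturity, so its Macaulay duration equals its maturity: 5 years.

5.00 years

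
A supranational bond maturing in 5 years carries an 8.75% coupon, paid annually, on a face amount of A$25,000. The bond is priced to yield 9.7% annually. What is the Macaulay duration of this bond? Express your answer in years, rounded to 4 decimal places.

4.2423 years

Periodic yield y = 0.097. Discount each cash flow and weight by its year:
  t   CF        PV=CF/(1+0.097)^t    t·PV
  1     2,187.50     1,994.0747     1,994.0747
  2     2,187.50     1,817.7527     3,635.5055
  3     2,187.50     1,657.0216     4,971.0649
  4     2,187.50     1,510.5029     6,042.0114
  5    27,187.50    17,113.3935    85,566.9675
  Σ                 24,092.7455   102,209.6240
Price P = Σ PV = 24,092.7455.
Macaulay duration = Σ(t·PV) / P = 102,209.6240 / 24,092.7455 = 4.24234 years.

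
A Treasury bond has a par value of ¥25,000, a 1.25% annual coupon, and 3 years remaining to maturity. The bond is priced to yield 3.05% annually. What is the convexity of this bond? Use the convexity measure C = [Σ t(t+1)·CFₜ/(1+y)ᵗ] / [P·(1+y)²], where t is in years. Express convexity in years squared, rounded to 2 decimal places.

11.11

With y = 0.0305:
  t   CF        PV=CF/(1+0.0305)^t    t·PV        t(t+1)·PV
  1       312.50       303.2508       303.2508         606.5017
  2       312.50       294.2754       588.5509       1,765.6527
  3    25,312.50    23,130.8212    69,392.4637     277,569.8548
  Σ                 23,728.3475    70,284.2655     279,942.0092
P = 23,728.3475.
Convexity = Σ t(t+1)·PV / [P·(1+y)²] = 279,942.0092 / (23,728.3475 × 1.061930) = 11.10976.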